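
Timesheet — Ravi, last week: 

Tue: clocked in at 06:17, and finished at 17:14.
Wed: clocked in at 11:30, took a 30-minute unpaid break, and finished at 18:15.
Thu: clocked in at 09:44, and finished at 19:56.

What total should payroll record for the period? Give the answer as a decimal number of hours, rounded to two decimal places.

27.40 hours

Tue: 06:17–17:14 = 10 h 57 min
Wed: 11:30–18:15 = 6 h 45 min; less 30 min break → 6 h 15 min
Thu: 09:44–19:56 = 10 h 12 min
Total: 10 h 57 min + 6 h 15 min + 10 h 12 min = 27 h 24 min.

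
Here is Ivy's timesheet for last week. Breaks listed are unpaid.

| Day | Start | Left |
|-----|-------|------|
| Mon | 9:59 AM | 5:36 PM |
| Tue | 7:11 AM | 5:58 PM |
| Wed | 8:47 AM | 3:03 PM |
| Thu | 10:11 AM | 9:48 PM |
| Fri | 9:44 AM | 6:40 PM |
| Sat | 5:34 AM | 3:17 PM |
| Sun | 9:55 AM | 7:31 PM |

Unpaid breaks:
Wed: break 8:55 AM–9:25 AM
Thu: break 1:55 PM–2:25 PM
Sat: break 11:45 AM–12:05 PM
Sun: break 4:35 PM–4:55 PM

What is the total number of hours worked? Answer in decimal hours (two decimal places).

62.87 hours

Mon: 9:59 AM–5:36 PM = 7 h 37 min
Tue: 7:11 AM–5:58 PM = 10 h 47 min
Wed: 8:47 AM–3:03 PM = 6 h 16 min; less 30 min break → 5 h 46 min
Thu: 10:11 AM–9:48 PM = 11 h 37 min; less 30 min break → 11 h 7 min
Fri: 9:44 AM–6:40 PM = 8 h 56 min
Sat: 5:34 AM–3:17 PM = 9 h 43 min; less 20 min break → 9 h 23 min
Sun: 9:55 AM–7:31 PM = 9 h 36 min; less 20 min break → 9 h 16 min
Total: 7 h 37 min + 10 h 47 min + 5 h 46 min + 11 h 7 min + 8 h 56 min + 9 h 23 min + 9 h 16 min = 62 h 52 min.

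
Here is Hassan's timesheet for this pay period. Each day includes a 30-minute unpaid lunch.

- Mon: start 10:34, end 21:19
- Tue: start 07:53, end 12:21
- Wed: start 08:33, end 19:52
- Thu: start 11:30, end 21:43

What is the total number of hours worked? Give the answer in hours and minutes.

Mon: 10:34–21:19 = 10 h 45 min; less 30 min break → 10 h 15 min
Tue: 07:53–12:21 = 4 h 28 min; less 30 min break → 3 h 58 min
Wed: 08:33–19:52 = 11 h 19 min; less 30 min break → 10 h 49 min
Thu: 11:30–21:43 = 10 h 13 min; less 30 min break → 9 h 43 min
Total: 10 h 15 min + 3 h 58 min + 10 h 49 min + 9 h 43 min = 34 h 45 min.

34 h 45 min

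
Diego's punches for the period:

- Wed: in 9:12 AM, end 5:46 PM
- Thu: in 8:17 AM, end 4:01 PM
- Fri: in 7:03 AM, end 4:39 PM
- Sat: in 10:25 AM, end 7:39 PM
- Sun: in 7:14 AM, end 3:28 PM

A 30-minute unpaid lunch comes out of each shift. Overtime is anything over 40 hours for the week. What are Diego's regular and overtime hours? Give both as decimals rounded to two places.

Wed: 9:12 AM–5:46 PM = 8 h 34 min; less 30 min break → 8 h 4 min
Thu: 8:17 AM–4:01 PM = 7 h 44 min; less 30 min break → 7 h 14 min
Fri: 7:03 AM–4:39 PM = 9 h 36 min; less 30 min break → 9 h 6 min
Sat: 10:25 AM–7:39 PM = 9 h 14 min; less 30 min break → 8 h 44 min
Sun: 7:14 AM–3:28 PM = 8 h 14 min; less 30 min break → 7 h 44 min
Total worked: 40 h 52 min = 40.87 h.
Threshold 40 h → overtime 0 h 52 min, regular 40 h 0 min.

Regular 40.00 hours, overtime 0.87 hours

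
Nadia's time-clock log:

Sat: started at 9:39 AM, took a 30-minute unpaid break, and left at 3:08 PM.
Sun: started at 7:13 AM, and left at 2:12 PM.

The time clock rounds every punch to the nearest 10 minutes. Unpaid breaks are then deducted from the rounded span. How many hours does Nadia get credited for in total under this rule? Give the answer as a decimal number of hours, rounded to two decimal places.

Sat: in 9:39 AM→9:40 AM, out 3:08 PM→3:10 PM; 5 h 30 min − 30 min = 5 h 0 min
Sun: in 7:13 AM→7:10 AM, out 2:12 PM→2:10 PM; 7 h 0 min
Total credited: 12 h 0 min.

12.00 hours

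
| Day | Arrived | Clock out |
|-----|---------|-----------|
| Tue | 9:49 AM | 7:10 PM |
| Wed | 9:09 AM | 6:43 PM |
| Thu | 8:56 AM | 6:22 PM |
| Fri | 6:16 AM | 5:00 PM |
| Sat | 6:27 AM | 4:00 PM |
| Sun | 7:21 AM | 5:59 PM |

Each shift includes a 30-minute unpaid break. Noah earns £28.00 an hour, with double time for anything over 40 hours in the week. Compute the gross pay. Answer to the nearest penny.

Tue: 9:49 AM–7:10 PM = 9 h 21 min; less 30 min break → 8 h 51 min
Wed: 9:09 AM–6:43 PM = 9 h 34 min; less 30 min break → 9 h 4 min
Thu: 8:56 AM–6:22 PM = 9 h 26 min; less 30 min break → 8 h 56 min
Fri: 6:16 AM–5:00 PM = 10 h 44 min; less 30 min break → 10 h 14 min
Sat: 6:27 AM–4:00 PM = 9 h 33 min; less 30 min break → 9 h 3 min
Sun: 7:21 AM–5:59 PM = 10 h 38 min; less 30 min break → 10 h 8 min
Total worked: 56 h 16 min = 3376 min.
Regular 40 h 0 min = 2400 min at £28.00/h; overtime 16 h 16 min = 976 min at £56.00/h.
Pay = (2400 × £28.00 + 976 × £56.00) ÷ 60 = £2030.93.

£2030.93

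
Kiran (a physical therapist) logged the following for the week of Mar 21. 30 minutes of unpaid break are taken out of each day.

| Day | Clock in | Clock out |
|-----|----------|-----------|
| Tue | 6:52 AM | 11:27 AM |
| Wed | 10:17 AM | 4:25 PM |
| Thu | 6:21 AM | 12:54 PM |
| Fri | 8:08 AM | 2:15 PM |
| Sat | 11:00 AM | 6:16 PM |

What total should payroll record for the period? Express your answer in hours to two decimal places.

Tue: 6:52 AM–11:27 AM = 4 h 35 min; less 30 min break → 4 h 5 min
Wed: 10:17 AM–4:25 PM = 6 h 8 min; less 30 min break → 5 h 38 min
Thu: 6:21 AM–12:54 PM = 6 h 33 min; less 30 min break → 6 h 3 min
Fri: 8:08 AM–2:15 PM = 6 h 7 min; less 30 min break → 5 h 37 min
Sat: 11:00 AM–6:16 PM = 7 h 16 min; less 30 min break → 6 h 46 min
Total: 4 h 5 min + 5 h 38 min + 6 h 3 min + 5 h 37 min + 6 h 46 min = 28 h 9 min.

28.15 hours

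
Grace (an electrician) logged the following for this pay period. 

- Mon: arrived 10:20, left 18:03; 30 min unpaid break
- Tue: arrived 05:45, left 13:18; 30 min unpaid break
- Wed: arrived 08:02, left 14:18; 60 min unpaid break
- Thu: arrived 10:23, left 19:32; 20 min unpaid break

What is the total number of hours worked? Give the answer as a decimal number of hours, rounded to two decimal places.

Mon: 10:20–18:03 = 7 h 43 min; less 30 min break → 7 h 13 min
Tue: 05:45–13:18 = 7 h 33 min; less 30 min break → 7 h 3 min
Wed: 08:02–14:18 = 6 h 16 min; less 60 min break → 5 h 16 min
Thu: 10:23–19:32 = 9 h 9 min; less 20 min break → 8 h 49 min
Total: 7 h 13 min + 7 h 3 min + 5 h 16 min + 8 h 49 min = 28 h 21 min.

28.35 hours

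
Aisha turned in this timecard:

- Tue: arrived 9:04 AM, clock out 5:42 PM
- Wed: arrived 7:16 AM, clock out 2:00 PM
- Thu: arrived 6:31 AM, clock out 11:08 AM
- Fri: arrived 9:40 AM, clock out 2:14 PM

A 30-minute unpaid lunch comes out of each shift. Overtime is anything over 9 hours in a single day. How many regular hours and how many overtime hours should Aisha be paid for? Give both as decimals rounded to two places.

Tue: 9:04 AM–5:42 PM = 8 h 38 min; less 30 min break → 8 h 8 min
Wed: 7:16 AM–2:00 PM = 6 h 44 min; less 30 min break → 6 h 14 min
Thu: 6:31 AM–11:08 AM = 4 h 37 min; less 30 min break → 4 h 7 min
Fri: 9:40 AM–2:14 PM = 4 h 34 min; less 30 min break → 4 h 4 min
Tue reg 8 h 8 min / OT 0 h 0 min; Wed reg 6 h 14 min / OT 0 h 0 min; Thu reg 4 h 7 min / OT 0 h 0 min; Fri reg 4 h 4 min / OT 0 h 0 min.
Totals: regular 22 h 33 min, overtime 0 h 0 min.

Regular 22.55 hours, overtime 0.00 hours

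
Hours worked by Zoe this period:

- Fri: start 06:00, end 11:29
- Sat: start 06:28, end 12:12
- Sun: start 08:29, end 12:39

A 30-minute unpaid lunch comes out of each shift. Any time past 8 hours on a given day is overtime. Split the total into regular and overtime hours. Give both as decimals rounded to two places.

Regular 13.88 hours, overtime 0.00 hours

Fri: 06:00–11:29 = 5 h 29 min; less 30 min break → 4 h 59 min
Sat: 06:28–12:12 = 5 h 44 min; less 30 min break → 5 h 14 min
Sun: 08:29–12:39 = 4 h 10 min; less 30 min break → 3 h 40 min
Fri reg 4 h 59 min / OT 0 h 0 min; Sat reg 5 h 14 min / OT 0 h 0 min; Sun reg 3 h 40 min / OT 0 h 0 min.
Totals: regular 13 h 53 min, overtime 0 h 0 min.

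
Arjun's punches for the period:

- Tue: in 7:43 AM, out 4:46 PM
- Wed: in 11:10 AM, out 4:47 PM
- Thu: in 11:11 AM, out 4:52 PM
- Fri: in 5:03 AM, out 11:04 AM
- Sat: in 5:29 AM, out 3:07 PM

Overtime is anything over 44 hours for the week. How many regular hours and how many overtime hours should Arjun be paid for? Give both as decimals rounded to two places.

Regular 36.00 hours, overtime 0.00 hours

Tue: 7:43 AM–4:46 PM = 9 h 3 min
Wed: 11:10 AM–4:47 PM = 5 h 37 min
Thu: 11:11 AM–4:52 PM = 5 h 41 min
Fri: 5:03 AM–11:04 AM = 6 h 1 min
Sat: 5:29 AM–3:07 PM = 9 h 38 min
Total worked: 36 h 0 min = 36.00 h.
Threshold 44 h → overtime 0 h 0 min, regular 36 h 0 min.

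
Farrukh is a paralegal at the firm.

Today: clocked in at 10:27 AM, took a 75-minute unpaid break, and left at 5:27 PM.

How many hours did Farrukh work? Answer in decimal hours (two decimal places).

5.75 hours

Today: 10:27 AM–5:27 PM = 7 h 0 min; less 75 min break → 5 h 45 min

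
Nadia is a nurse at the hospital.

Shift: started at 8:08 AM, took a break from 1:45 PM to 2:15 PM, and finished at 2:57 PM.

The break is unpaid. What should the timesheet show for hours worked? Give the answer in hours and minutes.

Shift: 8:08 AM–2:57 PM = 6 h 49 min; less 30 min break → 6 h 19 min

6 h 19 min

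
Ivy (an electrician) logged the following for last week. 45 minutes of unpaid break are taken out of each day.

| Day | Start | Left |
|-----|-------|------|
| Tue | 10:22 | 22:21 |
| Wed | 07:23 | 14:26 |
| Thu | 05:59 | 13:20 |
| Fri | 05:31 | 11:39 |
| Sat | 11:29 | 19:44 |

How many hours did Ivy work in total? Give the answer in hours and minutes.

Tue: 10:22–22:21 = 11 h 59 min; less 45 min break → 11 h 14 min
Wed: 07:23–14:26 = 7 h 3 min; less 45 min break → 6 h 18 min
Thu: 05:59–13:20 = 7 h 21 min; less 45 min break → 6 h 36 min
Fri: 05:31–11:39 = 6 h 8 min; less 45 min break → 5 h 23 min
Sat: 11:29–19:44 = 8 h 15 min; less 45 min break → 7 h 30 min
Total: 11 h 14 min + 6 h 18 min + 6 h 36 min + 5 h 23 min + 7 h 30 min = 37 h 1 min.

37 h 1 min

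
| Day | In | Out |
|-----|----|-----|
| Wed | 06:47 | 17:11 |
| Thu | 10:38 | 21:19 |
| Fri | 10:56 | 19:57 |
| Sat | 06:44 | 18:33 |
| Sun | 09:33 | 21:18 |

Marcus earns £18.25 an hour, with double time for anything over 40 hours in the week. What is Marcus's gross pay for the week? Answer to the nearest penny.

£1228.83

Wed: 06:47–17:11 = 10 h 24 min
Thu: 10:38–21:19 = 10 h 41 min
Fri: 10:56–19:57 = 9 h 1 min
Sat: 06:44–18:33 = 11 h 49 min
Sun: 09:33–21:18 = 11 h 45 min
Total worked: 53 h 40 min = 3220 min.
Regular 40 h 0 min = 2400 min at £18.25/h; overtime 13 h 40 min = 820 min at £36.50/h.
Pay = (2400 × £18.25 + 820 × £36.50) ÷ 60 = £1228.83.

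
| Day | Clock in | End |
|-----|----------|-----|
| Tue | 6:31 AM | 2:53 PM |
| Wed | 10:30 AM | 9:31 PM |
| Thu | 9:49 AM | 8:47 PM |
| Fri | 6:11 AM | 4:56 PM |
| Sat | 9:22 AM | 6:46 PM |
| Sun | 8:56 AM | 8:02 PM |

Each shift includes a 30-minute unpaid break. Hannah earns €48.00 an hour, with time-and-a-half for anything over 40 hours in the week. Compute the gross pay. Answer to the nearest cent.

Tue: 6:31 AM–2:53 PM = 8 h 22 min; less 30 min break → 7 h 52 min
Wed: 10:30 AM–9:31 PM = 11 h 1 min; less 30 min break → 10 h 31 min
Thu: 9:49 AM–8:47 PM = 10 h 58 min; less 30 min break → 10 h 28 min
Fri: 6:11 AM–4:56 PM = 10 h 45 min; less 30 min break → 10 h 15 min
Sat: 9:22 AM–6:46 PM = 9 h 24 min; less 30 min break → 8 h 54 min
Sun: 8:56 AM–8:02 PM = 11 h 6 min; less 30 min break → 10 h 36 min
Total worked: 58 h 36 min = 3516 min.
Regular 40 h 0 min = 2400 min at €48.00/h; overtime 18 h 36 min = 1116 min at €72.00/h.
Pay = (2400 × €48.00 + 1116 × €72.00) ÷ 60 = €3259.20.

€3259.20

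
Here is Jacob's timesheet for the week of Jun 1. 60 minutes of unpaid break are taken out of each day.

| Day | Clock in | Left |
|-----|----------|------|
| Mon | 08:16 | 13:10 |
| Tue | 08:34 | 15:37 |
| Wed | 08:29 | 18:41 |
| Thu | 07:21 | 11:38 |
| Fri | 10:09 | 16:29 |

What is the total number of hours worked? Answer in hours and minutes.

27 h 46 min

Mon: 08:16–13:10 = 4 h 54 min; less 60 min break → 3 h 54 min
Tue: 08:34–15:37 = 7 h 3 min; less 60 min break → 6 h 3 min
Wed: 08:29–18:41 = 10 h 12 min; less 60 min break → 9 h 12 min
Thu: 07:21–11:38 = 4 h 17 min; less 60 min break → 3 h 17 min
Fri: 10:09–16:29 = 6 h 20 min; less 60 min break → 5 h 20 min
Total: 3 h 54 min + 6 h 3 min + 9 h 12 min + 3 h 17 min + 5 h 20 min = 27 h 46 min.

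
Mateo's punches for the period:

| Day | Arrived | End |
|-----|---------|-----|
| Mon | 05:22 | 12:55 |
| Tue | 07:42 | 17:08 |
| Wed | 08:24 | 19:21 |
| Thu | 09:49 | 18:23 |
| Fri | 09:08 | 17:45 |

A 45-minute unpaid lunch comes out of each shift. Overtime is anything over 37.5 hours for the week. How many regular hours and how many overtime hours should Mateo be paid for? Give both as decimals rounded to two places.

Mon: 05:22–12:55 = 7 h 33 min; less 45 min break → 6 h 48 min
Tue: 07:42–17:08 = 9 h 26 min; less 45 min break → 8 h 41 min
Wed: 08:24–19:21 = 10 h 57 min; less 45 min break → 10 h 12 min
Thu: 09:49–18:23 = 8 h 34 min; less 45 min break → 7 h 49 min
Fri: 09:08–17:45 = 8 h 37 min; less 45 min break → 7 h 52 min
Total worked: 41 h 22 min = 41.37 h.
Threshold 37.5 h → overtime 3 h 52 min, regular 37 h 30 min.

Regular 37.50 hours, overtime 3.87 hours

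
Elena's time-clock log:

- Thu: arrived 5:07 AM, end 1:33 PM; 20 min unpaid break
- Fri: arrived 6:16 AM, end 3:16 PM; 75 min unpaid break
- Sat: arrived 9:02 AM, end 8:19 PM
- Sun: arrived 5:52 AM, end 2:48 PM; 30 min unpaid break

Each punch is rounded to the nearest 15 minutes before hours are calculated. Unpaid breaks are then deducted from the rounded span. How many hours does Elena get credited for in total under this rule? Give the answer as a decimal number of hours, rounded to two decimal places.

Thu: in 5:07 AM→5:00 AM, out 1:33 PM→1:30 PM; 8 h 30 min − 20 min = 8 h 10 min
Fri: in 6:16 AM→6:15 AM, out 3:16 PM→3:15 PM; 9 h 0 min − 75 min = 7 h 45 min
Sat: in 9:02 AM→9:00 AM, out 8:19 PM→8:15 PM; 11 h 15 min
Sun: in 5:52 AM→5:45 AM, out 2:48 PM→2:45 PM; 9 h 0 min − 30 min = 8 h 30 min
Total credited: 35 h 40 min.

35.67 hours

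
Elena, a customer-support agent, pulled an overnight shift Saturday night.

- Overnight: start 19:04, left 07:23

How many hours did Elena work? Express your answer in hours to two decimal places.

Overnight: 19:04 → midnight = 4 h 56 min; midnight → 07:23 = 7 h 23 min; span 12 h 19 min

12.32 hours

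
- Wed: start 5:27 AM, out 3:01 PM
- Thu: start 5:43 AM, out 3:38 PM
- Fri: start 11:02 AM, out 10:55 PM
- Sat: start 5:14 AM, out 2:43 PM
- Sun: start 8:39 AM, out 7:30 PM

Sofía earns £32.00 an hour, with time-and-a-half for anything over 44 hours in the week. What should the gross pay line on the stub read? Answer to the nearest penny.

Wed: 5:27 AM–3:01 PM = 9 h 34 min
Thu: 5:43 AM–3:38 PM = 9 h 55 min
Fri: 11:02 AM–10:55 PM = 11 h 53 min
Sat: 5:14 AM–2:43 PM = 9 h 29 min
Sun: 8:39 AM–7:30 PM = 10 h 51 min
Total worked: 51 h 42 min = 3102 min.
Regular 44 h 0 min = 2640 min at £32.00/h; overtime 7 h 42 min = 462 min at £48.00/h.
Pay = (2640 × £32.00 + 462 × £48.00) ÷ 60 = £1777.60.

£1777.60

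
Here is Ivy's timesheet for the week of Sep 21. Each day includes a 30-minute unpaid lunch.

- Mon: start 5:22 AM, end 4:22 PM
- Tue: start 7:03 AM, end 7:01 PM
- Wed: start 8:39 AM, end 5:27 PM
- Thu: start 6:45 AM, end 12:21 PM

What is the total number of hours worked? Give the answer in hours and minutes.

35 h 22 min

Mon: 5:22 AM–4:22 PM = 11 h 0 min; less 30 min break → 10 h 30 min
Tue: 7:03 AM–7:01 PM = 11 h 58 min; less 30 min break → 11 h 28 min
Wed: 8:39 AM–5:27 PM = 8 h 48 min; less 30 min break → 8 h 18 min
Thu: 6:45 AM–12:21 PM = 5 h 36 min; less 30 min break → 5 h 6 min
Total: 10 h 30 min + 11 h 28 min + 8 h 18 min + 5 h 6 min = 35 h 22 min.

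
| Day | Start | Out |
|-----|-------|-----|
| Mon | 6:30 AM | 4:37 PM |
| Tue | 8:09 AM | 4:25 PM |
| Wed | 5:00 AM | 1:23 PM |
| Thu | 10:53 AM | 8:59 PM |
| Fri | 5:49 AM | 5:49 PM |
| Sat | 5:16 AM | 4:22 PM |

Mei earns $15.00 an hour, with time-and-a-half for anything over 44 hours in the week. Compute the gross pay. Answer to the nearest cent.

$1019.25

Mon: 6:30 AM–4:37 PM = 10 h 7 min
Tue: 8:09 AM–4:25 PM = 8 h 16 min
Wed: 5:00 AM–1:23 PM = 8 h 23 min
Thu: 10:53 AM–8:59 PM = 10 h 6 min
Fri: 5:49 AM–5:49 PM = 12 h 0 min
Sat: 5:16 AM–4:22 PM = 11 h 6 min
Total worked: 59 h 58 min = 3598 min.
Regular 44 h 0 min = 2640 min at $15.00/h; overtime 15 h 58 min = 958 min at $22.50/h.
Pay = (2640 × $15.00 + 958 × $22.50) ÷ 60 = $1019.25.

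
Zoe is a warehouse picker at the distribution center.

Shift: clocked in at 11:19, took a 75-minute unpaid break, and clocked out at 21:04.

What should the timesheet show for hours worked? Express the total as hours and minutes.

Shift: 11:19–21:04 = 9 h 45 min; less 75 min break → 8 h 30 min

8 h 30 min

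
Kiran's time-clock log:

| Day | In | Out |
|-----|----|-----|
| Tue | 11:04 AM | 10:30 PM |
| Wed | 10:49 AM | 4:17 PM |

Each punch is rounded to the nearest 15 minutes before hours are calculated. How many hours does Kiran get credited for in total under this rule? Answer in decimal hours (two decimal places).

17.00 hours

Tue: in 11:04 AM→11:00 AM, out 10:30 PM→10:30 PM; 11 h 30 min
Wed: in 10:49 AM→10:45 AM, out 4:17 PM→4:15 PM; 5 h 30 min
Total credited: 17 h 0 min.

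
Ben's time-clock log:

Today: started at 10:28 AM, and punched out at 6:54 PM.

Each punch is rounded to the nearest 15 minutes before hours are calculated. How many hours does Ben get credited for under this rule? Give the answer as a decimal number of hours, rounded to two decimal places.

Today: in 10:28 AM→10:30 AM, out 6:54 PM→7:00 PM; 8 h 30 min

8.50 hours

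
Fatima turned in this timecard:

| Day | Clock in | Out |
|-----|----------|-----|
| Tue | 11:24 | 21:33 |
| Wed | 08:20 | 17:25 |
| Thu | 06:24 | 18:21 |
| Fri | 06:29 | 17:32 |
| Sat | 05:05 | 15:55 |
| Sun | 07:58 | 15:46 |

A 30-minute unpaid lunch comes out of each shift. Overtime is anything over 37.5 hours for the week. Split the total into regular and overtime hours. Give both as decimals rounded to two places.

Tue: 11:24–21:33 = 10 h 9 min; less 30 min break → 9 h 39 min
Wed: 08:20–17:25 = 9 h 5 min; less 30 min break → 8 h 35 min
Thu: 06:24–18:21 = 11 h 57 min; less 30 min break → 11 h 27 min
Fri: 06:29–17:32 = 11 h 3 min; less 30 min break → 10 h 33 min
Sat: 05:05–15:55 = 10 h 50 min; less 30 min break → 10 h 20 min
Sun: 07:58–15:46 = 7 h 48 min; less 30 min break → 7 h 18 min
Total worked: 57 h 52 min = 57.87 h.
Threshold 37.5 h → overtime 20 h 22 min, regular 37 h 30 min.

Regular 37.50 hours, overtime 20.37 hours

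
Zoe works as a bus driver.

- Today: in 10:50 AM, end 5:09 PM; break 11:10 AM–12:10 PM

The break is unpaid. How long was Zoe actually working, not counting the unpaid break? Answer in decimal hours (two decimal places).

5.32 hours

Today: 10:50 AM–5:09 PM = 6 h 19 min; less 60 min break → 5 h 19 min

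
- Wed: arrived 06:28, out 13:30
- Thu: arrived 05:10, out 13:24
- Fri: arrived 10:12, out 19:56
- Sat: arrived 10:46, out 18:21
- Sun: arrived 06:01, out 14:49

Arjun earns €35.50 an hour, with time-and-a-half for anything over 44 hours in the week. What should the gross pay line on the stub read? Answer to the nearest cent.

€1469.11

Wed: 06:28–13:30 = 7 h 2 min
Thu: 05:10–13:24 = 8 h 14 min
Fri: 10:12–19:56 = 9 h 44 min
Sat: 10:46–18:21 = 7 h 35 min
Sun: 06:01–14:49 = 8 h 48 min
Total worked: 41 h 23 min = 2483 min.
Regular 41 h 23 min = 2483 min at €35.50/h; overtime 0 h 0 min = 0 min at €53.25/h.
Pay = (2483 × €35.50 + 0 × €53.25) ÷ 60 = €1469.11.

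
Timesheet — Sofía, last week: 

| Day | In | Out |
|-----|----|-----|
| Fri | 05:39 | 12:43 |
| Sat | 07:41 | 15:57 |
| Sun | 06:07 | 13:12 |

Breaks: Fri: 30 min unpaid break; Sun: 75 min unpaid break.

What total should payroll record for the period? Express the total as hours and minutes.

20 h 40 min

Fri: 05:39–12:43 = 7 h 4 min; less 30 min break → 6 h 34 min
Sat: 07:41–15:57 = 8 h 16 min
Sun: 06:07–13:12 = 7 h 5 min; less 75 min break → 5 h 50 min
Total: 6 h 34 min + 8 h 16 min + 5 h 50 min = 20 h 40 min.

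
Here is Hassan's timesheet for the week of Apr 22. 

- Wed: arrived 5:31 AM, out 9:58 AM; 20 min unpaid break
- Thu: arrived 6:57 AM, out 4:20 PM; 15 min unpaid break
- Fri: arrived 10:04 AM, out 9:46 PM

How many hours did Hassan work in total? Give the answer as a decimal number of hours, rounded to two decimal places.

24.95 hours

Wed: 5:31 AM–9:58 AM = 4 h 27 min; less 20 min break → 4 h 7 min
Thu: 6:57 AM–4:20 PM = 9 h 23 min; less 15 min break → 9 h 8 min
Fri: 10:04 AM–9:46 PM = 11 h 42 min
Total: 4 h 7 min + 9 h 8 min + 11 h 42 min = 24 h 57 min.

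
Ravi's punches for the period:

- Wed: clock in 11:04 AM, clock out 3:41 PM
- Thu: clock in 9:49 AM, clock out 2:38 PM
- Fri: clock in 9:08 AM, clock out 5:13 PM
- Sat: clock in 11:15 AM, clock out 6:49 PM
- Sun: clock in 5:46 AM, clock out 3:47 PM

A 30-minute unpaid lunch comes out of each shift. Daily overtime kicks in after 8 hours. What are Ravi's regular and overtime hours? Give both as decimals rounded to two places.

Wed: 11:04 AM–3:41 PM = 4 h 37 min; less 30 min break → 4 h 7 min
Thu: 9:49 AM–2:38 PM = 4 h 49 min; less 30 min break → 4 h 19 min
Fri: 9:08 AM–5:13 PM = 8 h 5 min; less 30 min break → 7 h 35 min
Sat: 11:15 AM–6:49 PM = 7 h 34 min; less 30 min break → 7 h 4 min
Sun: 5:46 AM–3:47 PM = 10 h 1 min; less 30 min break → 9 h 31 min
Wed reg 4 h 7 min / OT 0 h 0 min; Thu reg 4 h 19 min / OT 0 h 0 min; Fri reg 7 h 35 min / OT 0 h 0 min; Sat reg 7 h 4 min / OT 0 h 0 min; Sun reg 8 h 0 min / OT 1 h 31 min.
Totals: regular 31 h 5 min, overtime 1 h 31 min.

Regular 31.08 hours, overtime 1.52 hours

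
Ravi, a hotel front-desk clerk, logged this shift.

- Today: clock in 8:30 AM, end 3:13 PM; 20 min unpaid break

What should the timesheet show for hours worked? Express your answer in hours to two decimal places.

6.38 hours

Today: 8:30 AM–3:13 PM = 6 h 43 min; less 20 min break → 6 h 23 min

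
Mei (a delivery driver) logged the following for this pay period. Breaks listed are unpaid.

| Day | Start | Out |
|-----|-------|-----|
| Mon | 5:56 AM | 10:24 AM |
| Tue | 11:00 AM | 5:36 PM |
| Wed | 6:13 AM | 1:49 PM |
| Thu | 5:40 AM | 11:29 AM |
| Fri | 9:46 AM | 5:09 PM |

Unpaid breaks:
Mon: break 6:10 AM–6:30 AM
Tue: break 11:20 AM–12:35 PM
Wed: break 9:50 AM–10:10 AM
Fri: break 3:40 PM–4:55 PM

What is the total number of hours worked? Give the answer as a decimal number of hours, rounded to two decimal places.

Mon: 5:56 AM–10:24 AM = 4 h 28 min; less 20 min break → 4 h 8 min
Tue: 11:00 AM–5:36 PM = 6 h 36 min; less 75 min break → 5 h 21 min
Wed: 6:13 AM–1:49 PM = 7 h 36 min; less 20 min break → 7 h 16 min
Thu: 5:40 AM–11:29 AM = 5 h 49 min
Fri: 9:46 AM–5:09 PM = 7 h 23 min; less 75 min break → 6 h 8 min
Total: 4 h 8 min + 5 h 21 min + 7 h 16 min + 5 h 49 min + 6 h 8 min = 28 h 42 min.

28.70 hours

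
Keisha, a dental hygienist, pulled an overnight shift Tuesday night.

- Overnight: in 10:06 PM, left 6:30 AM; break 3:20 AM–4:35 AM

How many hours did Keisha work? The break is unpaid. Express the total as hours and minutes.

Overnight: 10:06 PM → midnight = 1 h 54 min; midnight → 6:30 AM = 6 h 30 min; span 8 h 24 min; less 75 min break → 7 h 9 min

7 h 9 min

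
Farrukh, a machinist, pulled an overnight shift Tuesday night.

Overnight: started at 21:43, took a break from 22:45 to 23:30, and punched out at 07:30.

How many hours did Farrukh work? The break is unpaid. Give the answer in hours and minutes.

Overnight: 21:43 → midnight = 2 h 17 min; midnight → 07:30 = 7 h 30 min; span 9 h 47 min; less 45 min break → 9 h 2 min

9 h 2 min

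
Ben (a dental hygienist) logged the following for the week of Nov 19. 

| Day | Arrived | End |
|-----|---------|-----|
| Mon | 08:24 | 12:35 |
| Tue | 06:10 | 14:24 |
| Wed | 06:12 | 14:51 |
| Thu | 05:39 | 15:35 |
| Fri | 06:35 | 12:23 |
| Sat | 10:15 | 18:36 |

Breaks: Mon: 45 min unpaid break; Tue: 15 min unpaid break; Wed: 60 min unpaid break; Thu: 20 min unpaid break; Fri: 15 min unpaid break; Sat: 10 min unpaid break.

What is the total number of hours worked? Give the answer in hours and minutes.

Mon: 08:24–12:35 = 4 h 11 min; less 45 min break → 3 h 26 min
Tue: 06:10–14:24 = 8 h 14 min; less 15 min break → 7 h 59 min
Wed: 06:12–14:51 = 8 h 39 min; less 60 min break → 7 h 39 min
Thu: 05:39–15:35 = 9 h 56 min; less 20 min break → 9 h 36 min
Fri: 06:35–12:23 = 5 h 48 min; less 15 min break → 5 h 33 min
Sat: 10:15–18:36 = 8 h 21 min; less 10 min break → 8 h 11 min
Total: 3 h 26 min + 7 h 59 min + 7 h 39 min + 9 h 36 min + 5 h 33 min + 8 h 11 min = 42 h 24 min.

42 h 24 min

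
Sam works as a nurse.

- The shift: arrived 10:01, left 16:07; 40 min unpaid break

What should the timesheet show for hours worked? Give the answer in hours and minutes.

The shift: 10:01–16:07 = 6 h 6 min; less 40 min break → 5 h 26 min

5 h 26 min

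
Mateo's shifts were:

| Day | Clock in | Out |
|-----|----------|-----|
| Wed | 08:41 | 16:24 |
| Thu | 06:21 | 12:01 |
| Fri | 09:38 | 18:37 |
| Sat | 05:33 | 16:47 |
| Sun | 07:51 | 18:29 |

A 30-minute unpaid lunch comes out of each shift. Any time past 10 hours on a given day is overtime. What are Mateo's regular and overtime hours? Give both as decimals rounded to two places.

Regular 40.87 hours, overtime 0.87 hours

Wed: 08:41–16:24 = 7 h 43 min; less 30 min break → 7 h 13 min
Thu: 06:21–12:01 = 5 h 40 min; less 30 min break → 5 h 10 min
Fri: 09:38–18:37 = 8 h 59 min; less 30 min break → 8 h 29 min
Sat: 05:33–16:47 = 11 h 14 min; less 30 min break → 10 h 44 min
Sun: 07:51–18:29 = 10 h 38 min; less 30 min break → 10 h 8 min
Wed reg 7 h 13 min / OT 0 h 0 min; Thu reg 5 h 10 min / OT 0 h 0 min; Fri reg 8 h 29 min / OT 0 h 0 min; Sat reg 10 h 0 min / OT 0 h 44 min; Sun reg 10 h 0 min / OT 0 h 8 min.
Totals: regular 40 h 52 min, overtime 0 h 52 min.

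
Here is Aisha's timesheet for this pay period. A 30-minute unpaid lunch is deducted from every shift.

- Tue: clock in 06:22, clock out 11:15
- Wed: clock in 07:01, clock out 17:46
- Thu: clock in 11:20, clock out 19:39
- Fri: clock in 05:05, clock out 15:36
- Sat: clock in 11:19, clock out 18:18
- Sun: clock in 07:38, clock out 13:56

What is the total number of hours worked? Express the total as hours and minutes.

44 h 45 min

Tue: 06:22–11:15 = 4 h 53 min; less 30 min break → 4 h 23 min
Wed: 07:01–17:46 = 10 h 45 min; less 30 min break → 10 h 15 min
Thu: 11:20–19:39 = 8 h 19 min; less 30 min break → 7 h 49 min
Fri: 05:05–15:36 = 10 h 31 min; less 30 min break → 10 h 1 min
Sat: 11:19–18:18 = 6 h 59 min; less 30 min break → 6 h 29 min
Sun: 07:38–13:56 = 6 h 18 min; less 30 min break → 5 h 48 min
Total: 4 h 23 min + 10 h 15 min + 7 h 49 min + 10 h 1 min + 6 h 29 min + 5 h 48 min = 44 h 45 min.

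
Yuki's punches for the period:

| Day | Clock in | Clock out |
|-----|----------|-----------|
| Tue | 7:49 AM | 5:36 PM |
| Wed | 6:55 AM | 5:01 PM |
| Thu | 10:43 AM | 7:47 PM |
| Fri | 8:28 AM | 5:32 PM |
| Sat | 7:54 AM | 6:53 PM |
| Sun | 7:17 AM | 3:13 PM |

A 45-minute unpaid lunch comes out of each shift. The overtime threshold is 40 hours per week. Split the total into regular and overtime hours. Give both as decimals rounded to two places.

Regular 40.00 hours, overtime 12.43 hours

Tue: 7:49 AM–5:36 PM = 9 h 47 min; less 45 min break → 9 h 2 min
Wed: 6:55 AM–5:01 PM = 10 h 6 min; less 45 min break → 9 h 21 min
Thu: 10:43 AM–7:47 PM = 9 h 4 min; less 45 min break → 8 h 19 min
Fri: 8:28 AM–5:32 PM = 9 h 4 min; less 45 min break → 8 h 19 min
Sat: 7:54 AM–6:53 PM = 10 h 59 min; less 45 min break → 10 h 14 min
Sun: 7:17 AM–3:13 PM = 7 h 56 min; less 45 min break → 7 h 11 min
Total worked: 52 h 26 min = 52.43 h.
Threshold 40 h → overtime 12 h 26 min, regular 40 h 0 min.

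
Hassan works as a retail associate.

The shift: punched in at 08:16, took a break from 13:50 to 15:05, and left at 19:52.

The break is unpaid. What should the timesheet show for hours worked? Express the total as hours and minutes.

10 h 21 min

The shift: 08:16–19:52 = 11 h 36 min; less 75 min break → 10 h 21 min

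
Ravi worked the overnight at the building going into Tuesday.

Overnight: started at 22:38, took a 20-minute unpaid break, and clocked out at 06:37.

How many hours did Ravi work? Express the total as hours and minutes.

Overnight: 22:38 → midnight = 1 h 22 min; midnight → 06:37 = 6 h 37 min; span 7 h 59 min; less 20 min break → 7 h 39 min

7 h 39 min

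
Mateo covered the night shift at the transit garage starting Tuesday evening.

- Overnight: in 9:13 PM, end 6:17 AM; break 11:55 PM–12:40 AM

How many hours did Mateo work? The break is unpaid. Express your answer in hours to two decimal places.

Overnight: 9:13 PM → midnight = 2 h 47 min; midnight → 6:17 AM = 6 h 17 min; span 9 h 4 min; less 45 min break → 8 h 19 min

8.32 hours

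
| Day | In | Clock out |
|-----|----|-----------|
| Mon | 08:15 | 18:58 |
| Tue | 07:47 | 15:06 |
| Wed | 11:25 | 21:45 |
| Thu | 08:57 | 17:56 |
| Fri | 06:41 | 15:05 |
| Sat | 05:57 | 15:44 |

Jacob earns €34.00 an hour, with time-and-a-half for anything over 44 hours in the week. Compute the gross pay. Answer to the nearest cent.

€2084.20

Mon: 08:15–18:58 = 10 h 43 min
Tue: 07:47–15:06 = 7 h 19 min
Wed: 11:25–21:45 = 10 h 20 min
Thu: 08:57–17:56 = 8 h 59 min
Fri: 06:41–15:05 = 8 h 24 min
Sat: 05:57–15:44 = 9 h 47 min
Total worked: 55 h 32 min = 3332 min.
Regular 44 h 0 min = 2640 min at €34.00/h; overtime 11 h 32 min = 692 min at €51.00/h.
Pay = (2640 × €34.00 + 692 × €51.00) ÷ 60 = €2084.20.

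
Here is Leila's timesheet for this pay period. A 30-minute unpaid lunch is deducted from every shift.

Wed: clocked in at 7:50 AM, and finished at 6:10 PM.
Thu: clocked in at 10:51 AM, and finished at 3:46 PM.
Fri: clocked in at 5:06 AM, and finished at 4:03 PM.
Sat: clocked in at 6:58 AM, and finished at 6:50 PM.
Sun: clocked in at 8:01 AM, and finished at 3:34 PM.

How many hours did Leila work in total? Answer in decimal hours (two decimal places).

43.12 hours

Wed: 7:50 AM–6:10 PM = 10 h 20 min; less 30 min break → 9 h 50 min
Thu: 10:51 AM–3:46 PM = 4 h 55 min; less 30 min break → 4 h 25 min
Fri: 5:06 AM–4:03 PM = 10 h 57 min; less 30 min break → 10 h 27 min
Sat: 6:58 AM–6:50 PM = 11 h 52 min; less 30 min break → 11 h 22 min
Sun: 8:01 AM–3:34 PM = 7 h 33 min; less 30 min break → 7 h 3 min
Total: 9 h 50 min + 4 h 25 min + 10 h 27 min + 11 h 22 min + 7 h 3 min = 43 h 7 min.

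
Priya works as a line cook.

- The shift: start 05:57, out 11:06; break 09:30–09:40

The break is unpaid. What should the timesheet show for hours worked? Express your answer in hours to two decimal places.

4.98 hours

The shift: 05:57–11:06 = 5 h 9 min; less 10 min break → 4 h 59 min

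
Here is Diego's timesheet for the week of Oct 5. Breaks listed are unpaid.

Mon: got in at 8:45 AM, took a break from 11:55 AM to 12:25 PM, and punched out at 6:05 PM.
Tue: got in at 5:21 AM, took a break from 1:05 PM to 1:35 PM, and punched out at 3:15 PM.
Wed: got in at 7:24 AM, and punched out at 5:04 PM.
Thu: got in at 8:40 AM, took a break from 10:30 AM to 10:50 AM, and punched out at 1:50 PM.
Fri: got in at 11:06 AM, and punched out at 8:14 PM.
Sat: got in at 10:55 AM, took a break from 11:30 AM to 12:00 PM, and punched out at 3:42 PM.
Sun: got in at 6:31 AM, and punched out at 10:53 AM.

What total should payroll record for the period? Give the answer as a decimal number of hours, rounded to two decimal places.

50.52 hours

Mon: 8:45 AM–6:05 PM = 9 h 20 min; less 30 min break → 8 h 50 min
Tue: 5:21 AM–3:15 PM = 9 h 54 min; less 30 min break → 9 h 24 min
Wed: 7:24 AM–5:04 PM = 9 h 40 min
Thu: 8:40 AM–1:50 PM = 5 h 10 min; less 20 min break → 4 h 50 min
Fri: 11:06 AM–8:14 PM = 9 h 8 min
Sat: 10:55 AM–3:42 PM = 4 h 47 min; less 30 min break → 4 h 17 min
Sun: 6:31 AM–10:53 AM = 4 h 22 min
Total: 8 h 50 min + 9 h 24 min + 9 h 40 min + 4 h 50 min + 9 h 8 min + 4 h 17 min + 4 h 22 min = 50 h 31 min.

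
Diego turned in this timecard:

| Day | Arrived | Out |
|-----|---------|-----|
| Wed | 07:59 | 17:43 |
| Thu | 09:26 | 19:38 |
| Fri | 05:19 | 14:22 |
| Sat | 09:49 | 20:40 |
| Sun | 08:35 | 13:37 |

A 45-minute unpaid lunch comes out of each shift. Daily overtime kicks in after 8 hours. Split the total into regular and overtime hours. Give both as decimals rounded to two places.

Regular 36.28 hours, overtime 4.83 hours

Wed: 07:59–17:43 = 9 h 44 min; less 45 min break → 8 h 59 min
Thu: 09:26–19:38 = 10 h 12 min; less 45 min break → 9 h 27 min
Fri: 05:19–14:22 = 9 h 3 min; less 45 min break → 8 h 18 min
Sat: 09:49–20:40 = 10 h 51 min; less 45 min break → 10 h 6 min
Sun: 08:35–13:37 = 5 h 2 min; less 45 min break → 4 h 17 min
Wed reg 8 h 0 min / OT 0 h 59 min; Thu reg 8 h 0 min / OT 1 h 27 min; Fri reg 8 h 0 min / OT 0 h 18 min; Sat reg 8 h 0 min / OT 2 h 6 min; Sun reg 4 h 17 min / OT 0 h 0 min.
Totals: regular 36 h 17 min, overtime 4 h 50 min.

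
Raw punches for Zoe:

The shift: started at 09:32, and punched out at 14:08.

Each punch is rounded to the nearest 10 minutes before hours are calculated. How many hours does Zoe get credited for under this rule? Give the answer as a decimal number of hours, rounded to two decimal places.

The shift: in 09:32→09:30, out 14:08→14:10; 4 h 40 min

4.67 hours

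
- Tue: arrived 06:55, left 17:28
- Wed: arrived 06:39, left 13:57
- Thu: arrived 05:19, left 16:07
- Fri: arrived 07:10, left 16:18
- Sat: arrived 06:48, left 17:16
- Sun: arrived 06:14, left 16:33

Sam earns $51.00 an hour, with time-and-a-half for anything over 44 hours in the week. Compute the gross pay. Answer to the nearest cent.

$3358.35

Tue: 06:55–17:28 = 10 h 33 min
Wed: 06:39–13:57 = 7 h 18 min
Thu: 05:19–16:07 = 10 h 48 min
Fri: 07:10–16:18 = 9 h 8 min
Sat: 06:48–17:16 = 10 h 28 min
Sun: 06:14–16:33 = 10 h 19 min
Total worked: 58 h 34 min = 3514 min.
Regular 44 h 0 min = 2640 min at $51.00/h; overtime 14 h 34 min = 874 min at $76.50/h.
Pay = (2640 × $51.00 + 874 × $76.50) ÷ 60 = $3358.35.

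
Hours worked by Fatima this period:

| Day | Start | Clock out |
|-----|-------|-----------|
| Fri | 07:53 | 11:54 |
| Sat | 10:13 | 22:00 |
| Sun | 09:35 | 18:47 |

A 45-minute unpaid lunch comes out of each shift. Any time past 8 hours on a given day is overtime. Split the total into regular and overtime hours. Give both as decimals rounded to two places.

Regular 19.27 hours, overtime 3.48 hours

Fri: 07:53–11:54 = 4 h 1 min; less 45 min break → 3 h 16 min
Sat: 10:13–22:00 = 11 h 47 min; less 45 min break → 11 h 2 min
Sun: 09:35–18:47 = 9 h 12 min; less 45 min break → 8 h 27 min
Fri reg 3 h 16 min / OT 0 h 0 min; Sat reg 8 h 0 min / OT 3 h 2 min; Sun reg 8 h 0 min / OT 0 h 27 min.
Totals: regular 19 h 16 min, overtime 3 h 29 min.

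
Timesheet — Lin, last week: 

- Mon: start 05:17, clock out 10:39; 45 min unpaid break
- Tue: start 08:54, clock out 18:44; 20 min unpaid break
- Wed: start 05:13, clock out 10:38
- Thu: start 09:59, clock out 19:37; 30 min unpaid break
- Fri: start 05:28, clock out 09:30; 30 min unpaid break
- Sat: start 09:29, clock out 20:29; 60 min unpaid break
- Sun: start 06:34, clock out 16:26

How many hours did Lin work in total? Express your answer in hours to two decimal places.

Mon: 05:17–10:39 = 5 h 22 min; less 45 min break → 4 h 37 min
Tue: 08:54–18:44 = 9 h 50 min; less 20 min break → 9 h 30 min
Wed: 05:13–10:38 = 5 h 25 min
Thu: 09:59–19:37 = 9 h 38 min; less 30 min break → 9 h 8 min
Fri: 05:28–09:30 = 4 h 2 min; less 30 min break → 3 h 32 min
Sat: 09:29–20:29 = 11 h 0 min; less 60 min break → 10 h 0 min
Sun: 06:34–16:26 = 9 h 52 min
Total: 4 h 37 min + 9 h 30 min + 5 h 25 min + 9 h 8 min + 3 h 32 min + 10 h 0 min + 9 h 52 min = 52 h 4 min.

52.07 hours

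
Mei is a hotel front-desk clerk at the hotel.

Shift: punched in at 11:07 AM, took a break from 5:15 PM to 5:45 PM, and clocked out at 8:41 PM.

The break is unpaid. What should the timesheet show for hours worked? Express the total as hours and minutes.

Shift: 11:07 AM–8:41 PM = 9 h 34 min; less 30 min break → 9 h 4 min

9 h 4 min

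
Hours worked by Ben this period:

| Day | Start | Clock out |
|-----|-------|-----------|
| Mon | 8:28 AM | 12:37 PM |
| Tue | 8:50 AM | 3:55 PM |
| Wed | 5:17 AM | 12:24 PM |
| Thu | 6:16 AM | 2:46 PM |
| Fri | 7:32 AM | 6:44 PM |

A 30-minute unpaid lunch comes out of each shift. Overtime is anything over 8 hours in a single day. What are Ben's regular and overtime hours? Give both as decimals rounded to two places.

Mon: 8:28 AM–12:37 PM = 4 h 9 min; less 30 min break → 3 h 39 min
Tue: 8:50 AM–3:55 PM = 7 h 5 min; less 30 min break → 6 h 35 min
Wed: 5:17 AM–12:24 PM = 7 h 7 min; less 30 min break → 6 h 37 min
Thu: 6:16 AM–2:46 PM = 8 h 30 min; less 30 min break → 8 h 0 min
Fri: 7:32 AM–6:44 PM = 11 h 12 min; less 30 min break → 10 h 42 min
Mon reg 3 h 39 min / OT 0 h 0 min; Tue reg 6 h 35 min / OT 0 h 0 min; Wed reg 6 h 37 min / OT 0 h 0 min; Thu reg 8 h 0 min / OT 0 h 0 min; Fri reg 8 h 0 min / OT 2 h 42 min.
Totals: regular 32 h 51 min, overtime 2 h 42 min.

Regular 32.85 hours, overtime 2.70 hours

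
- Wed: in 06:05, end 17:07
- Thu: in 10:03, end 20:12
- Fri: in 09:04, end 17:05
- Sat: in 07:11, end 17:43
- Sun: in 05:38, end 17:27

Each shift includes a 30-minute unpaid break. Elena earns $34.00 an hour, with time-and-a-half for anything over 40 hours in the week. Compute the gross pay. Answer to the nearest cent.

$1821.55

Wed: 06:05–17:07 = 11 h 2 min; less 30 min break → 10 h 32 min
Thu: 10:03–20:12 = 10 h 9 min; less 30 min break → 9 h 39 min
Fri: 09:04–17:05 = 8 h 1 min; less 30 min break → 7 h 31 min
Sat: 07:11–17:43 = 10 h 32 min; less 30 min break → 10 h 2 min
Sun: 05:38–17:27 = 11 h 49 min; less 30 min break → 11 h 19 min
Total worked: 49 h 3 min = 2943 min.
Regular 40 h 0 min = 2400 min at $34.00/h; overtime 9 h 3 min = 543 min at $51.00/h.
Pay = (2400 × $34.00 + 543 × $51.00) ÷ 60 = $1821.55.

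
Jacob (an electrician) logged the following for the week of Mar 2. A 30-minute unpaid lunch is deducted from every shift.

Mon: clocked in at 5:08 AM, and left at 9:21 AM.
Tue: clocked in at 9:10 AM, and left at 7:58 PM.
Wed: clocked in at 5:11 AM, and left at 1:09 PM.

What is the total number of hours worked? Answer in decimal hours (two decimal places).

Mon: 5:08 AM–9:21 AM = 4 h 13 min; less 30 min break → 3 h 43 min
Tue: 9:10 AM–7:58 PM = 10 h 48 min; less 30 min break → 10 h 18 min
Wed: 5:11 AM–1:09 PM = 7 h 58 min; less 30 min break → 7 h 28 min
Total: 3 h 43 min + 10 h 18 min + 7 h 28 min = 21 h 29 min.

21.48 hours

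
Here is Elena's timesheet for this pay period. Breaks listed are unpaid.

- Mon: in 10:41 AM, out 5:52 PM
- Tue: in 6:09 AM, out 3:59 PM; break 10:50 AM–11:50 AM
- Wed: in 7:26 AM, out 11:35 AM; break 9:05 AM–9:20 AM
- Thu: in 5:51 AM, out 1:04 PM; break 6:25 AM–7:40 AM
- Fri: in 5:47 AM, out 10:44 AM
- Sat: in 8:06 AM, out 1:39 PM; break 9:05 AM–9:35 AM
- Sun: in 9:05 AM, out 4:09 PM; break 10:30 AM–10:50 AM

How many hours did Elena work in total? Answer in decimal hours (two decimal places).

42.62 hours

Mon: 10:41 AM–5:52 PM = 7 h 11 min
Tue: 6:09 AM–3:59 PM = 9 h 50 min; less 60 min break → 8 h 50 min
Wed: 7:26 AM–11:35 AM = 4 h 9 min; less 15 min break → 3 h 54 min
Thu: 5:51 AM–1:04 PM = 7 h 13 min; less 75 min break → 5 h 58 min
Fri: 5:47 AM–10:44 AM = 4 h 57 min
Sat: 8:06 AM–1:39 PM = 5 h 33 min; less 30 min break → 5 h 3 min
Sun: 9:05 AM–4:09 PM = 7 h 4 min; less 20 min break → 6 h 44 min
Total: 7 h 11 min + 8 h 50 min + 3 h 54 min + 5 h 58 min + 4 h 57 min + 5 h 3 min + 6 h 44 min = 42 h 37 min.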